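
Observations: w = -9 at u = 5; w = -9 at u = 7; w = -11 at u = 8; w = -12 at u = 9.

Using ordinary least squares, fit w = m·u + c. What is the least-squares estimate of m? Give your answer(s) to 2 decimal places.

The normal system AᵀA·[m, c]ᵀ = Aᵀw is [[219, 29]; [29, 4]]·[m, c]ᵀ = [-304, -41]ᵀ.
Determinant 219·4 − 29² = 35.
m = ((-304)·4 − 29·(-41))/35 = -27/35; c = (219·(-41) − 29·(-304))/35 = -163/35.

m = -0.77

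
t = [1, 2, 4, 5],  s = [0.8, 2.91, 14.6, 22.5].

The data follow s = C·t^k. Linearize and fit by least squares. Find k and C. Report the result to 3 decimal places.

k = 2.103, C = 0.756

Linearized form: ln s = k·ln t + ln C. From the 4 transformed points,
Σln t = 3.6889, Σ(ln t)² = 4.9926, Σln s = 6.6395, Σln t·ln s = 9.4681.
Normal system: [[4.9926, 3.6889]; [3.6889, 4]]·[k, ln C]ᵀ = [9.4681, 6.6395]ᵀ.
Slope k = (n·Σln t·ln s − Σln t·Σln s)/(n·Σ(ln t)² − (Σln t)²) = (4·9.4681 − 3.6889·6.6395)/6.3624 = 2.10296; ln C = (Σln s − k·Σln t)/n = -0.27950, so C = exp(-0.27950) = 0.75616.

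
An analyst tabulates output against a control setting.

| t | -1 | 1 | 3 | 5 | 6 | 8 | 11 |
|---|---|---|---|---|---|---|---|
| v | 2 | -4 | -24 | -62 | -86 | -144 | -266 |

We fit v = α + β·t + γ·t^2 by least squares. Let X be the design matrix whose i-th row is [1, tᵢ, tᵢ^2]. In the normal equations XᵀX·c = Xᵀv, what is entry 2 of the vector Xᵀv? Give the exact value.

Entry 2 ↔ basis t, so (Xᵀv)_{2} = Σᵢ (t)·vᵢ = (-1)·(2) + (1)·(-4) + (3)·(-24) + (5)·(-62) + (6)·(-86) + (8)·(-144) + (11)·(-266) = -4982.

-4982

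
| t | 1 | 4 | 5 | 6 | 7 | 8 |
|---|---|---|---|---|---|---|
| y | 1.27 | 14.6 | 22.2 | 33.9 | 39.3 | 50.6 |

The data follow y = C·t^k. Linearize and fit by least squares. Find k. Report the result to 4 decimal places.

Linearized form: ln y = k·ln t + ln C. From the 6 transformed points,
XᵀX = [[15.8331, 8.8128]; [8.8128, 6]], rhs = [30.3227, 17.1387]ᵀ  (here Σln t = 8.8128, Σ(ln t)² = 15.8331, Σln y = 17.1387, Σln t·ln y = 30.3227).
Solving (det = 17.3327): k = 1.78249, ln C = 0.23832.

k = 1.7825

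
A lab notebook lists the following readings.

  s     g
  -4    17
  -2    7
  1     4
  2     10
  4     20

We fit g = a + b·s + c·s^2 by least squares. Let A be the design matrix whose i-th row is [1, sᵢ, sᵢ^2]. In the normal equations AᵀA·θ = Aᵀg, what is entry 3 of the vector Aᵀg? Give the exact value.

664

Entry 3 ↔ basis s^2, so (Aᵀg)_{3} = Σᵢ (s^2)·gᵢ = (16)·(17) + (4)·(7) + (1)·(4) + (4)·(10) + (16)·(20) = 664.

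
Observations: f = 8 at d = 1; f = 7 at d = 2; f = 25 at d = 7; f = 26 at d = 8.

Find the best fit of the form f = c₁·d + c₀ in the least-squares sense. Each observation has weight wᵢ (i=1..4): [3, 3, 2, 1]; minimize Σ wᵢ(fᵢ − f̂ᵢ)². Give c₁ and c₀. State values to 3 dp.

c₁ = 2.951, c₀ = 3.280

Sums needed: Σwᵢ·d·d = 177, Σwᵢ·d = 31, Σwᵢ·1 = 9.
And Σwᵢ·d·f = 624, Σwᵢ·f = 121.
Normal equations: [[177, 31]; [31, 9]]·[c₁, c₀]ᵀ = [624, 121]ᵀ.
Eliminating c₀: 9·(row 1) − 31·(row 2) gives 632·c₁ = 9·624 − 31·121 = 1865, so c₁ = 1865/632.
Then c₀ = (121 − 31·(1865/632))/9 = 2073/632.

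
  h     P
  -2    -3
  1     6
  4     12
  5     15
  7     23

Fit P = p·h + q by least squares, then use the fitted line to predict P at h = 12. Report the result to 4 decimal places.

P̂ = 35.2600

MᵀM·[p, q]ᵀ = MᵀP reads: 95·p + 15·q = 296;  15·p + 5·q = 53.
(Σh·h = 95, Σh = 15, Σ1 = 5, Σh·P = 296, ΣP = 53.)
Eliminating q: 5·(row 1) − 15·(row 2) gives 250·p = 5·296 − 15·53 = 685, so p = 137/50.
Then q = (53 − 15·(137/50))/5 = 119/50.
At h = 12: P̂ = (137/50)·(12) + (119/50)·(1) = 1763/50.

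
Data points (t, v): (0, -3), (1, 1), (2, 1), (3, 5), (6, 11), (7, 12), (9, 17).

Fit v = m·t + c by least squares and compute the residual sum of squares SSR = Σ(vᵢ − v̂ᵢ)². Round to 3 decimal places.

SSR = 4.237

From the data, Σt·t = 180, Σt = 28, Σ1 = 7.
And Σt·v = 321, Σv = 44.
So XᵀX·[m, c]ᵀ = Xᵀv: [[180, 28]; [28, 7]]·[m, c]ᵀ = [321, 44]ᵀ.
Δ = 180·7 − 28² = 476.
m = (321·7 − 28·44)/476 = 145/68; c = (180·44 − 28·321)/476 = -267/119.
Residuals: -90/119, 529/476, -243/238, 403/476, 107/238, -325/476, 25/476; SSR = 2017/476.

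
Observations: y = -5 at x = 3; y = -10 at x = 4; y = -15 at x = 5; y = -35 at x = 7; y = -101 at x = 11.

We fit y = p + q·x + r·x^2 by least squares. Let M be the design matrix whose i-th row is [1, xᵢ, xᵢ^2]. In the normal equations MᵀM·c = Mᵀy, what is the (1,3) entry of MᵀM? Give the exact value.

Row 1 ↔ basis 1, column 3 ↔ basis x^2, so (MᵀM)_{1,3} = Σᵢ x^2 = (1)·(9) + (1)·(16) + (1)·(25) + (1)·(49) + (1)·(121) = 220.

220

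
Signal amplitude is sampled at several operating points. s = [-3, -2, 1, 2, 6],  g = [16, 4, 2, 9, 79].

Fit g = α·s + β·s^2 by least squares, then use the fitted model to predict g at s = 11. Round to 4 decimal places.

The normal system AᵀA·[α, β]ᵀ = Aᵀg is [[54, 190]; [190, 1410]]·[α, β]ᵀ = [438, 3042]ᵀ.
det = 54·1410 − 190² = 40040.
α = (438·1410 − 190·3042)/40040 = 90/91; β = (54·3042 − 190·438)/40040 = 921/455.
At s = 11: ĝ = (90/91)·(11) + (921/455)·(121) = 116391/455.

ĝ = 255.8044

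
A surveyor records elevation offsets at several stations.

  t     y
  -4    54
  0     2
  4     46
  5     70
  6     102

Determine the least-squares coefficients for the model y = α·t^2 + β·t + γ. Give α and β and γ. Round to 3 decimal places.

α = 2.950, β = -1.094, γ = 2.327

Compute the Gram sums: Σt^2·t^2 = 2433, Σt^2·t = 341, Σt^2 = 93, Σt·t = 93, Σt = 11, Σ1 = 5.
And Σt^2·y = 7022, Σt·y = 930, Σy = 274.
Solving the 3×3 system (Gaussian elimination) gives α = 109814/37219, β = -40706/37219, γ = 86614/37219.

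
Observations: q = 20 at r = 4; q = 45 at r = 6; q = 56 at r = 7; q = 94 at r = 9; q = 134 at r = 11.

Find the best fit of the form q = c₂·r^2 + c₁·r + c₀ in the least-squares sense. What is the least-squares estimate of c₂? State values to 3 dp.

Entries of AᵀA: Σr^2·r^2 = 25155, Σr^2·r = 2683, Σr^2 = 303, Σr·r = 303, Σr = 37, Σ1 = 5.
Moment sums: Σr^2·q = 28512, Σr·q = 3062, Σq = 349.
AᵀA·[c₂, c₁, c₀]ᵀ = Aᵀq becomes [[25155, 2683, 303]; [2683, 303, 37]; [303, 37, 5]]·[c₂, c₁, c₀]ᵀ = [28512, 3062, 349]ᵀ.
Inverting the 3×3 Gram matrix, [c₂, c₁, c₀]ᵀ = [9171/10142, 28065/10142, -27766/5071]ᵀ.

c₂ = 0.904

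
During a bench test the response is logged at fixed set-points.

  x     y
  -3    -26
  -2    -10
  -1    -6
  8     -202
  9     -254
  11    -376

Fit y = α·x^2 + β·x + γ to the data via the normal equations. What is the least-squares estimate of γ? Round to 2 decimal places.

γ = -2.41

Forming AᵀA = [[25396, 2536, 280]; [2536, 280, 22]; [280, 22, 6]] and Aᵀy = [-79278, -7934, -874]ᵀ gives AᵀA·[α, β, γ]ᵀ = Aᵀy.
Row-reducing yields α = -400849/134670, β = -79978/67335, γ = -54023/22445.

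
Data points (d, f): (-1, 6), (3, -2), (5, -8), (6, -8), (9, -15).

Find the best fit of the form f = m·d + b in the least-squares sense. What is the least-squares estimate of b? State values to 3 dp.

AᵀA·[m, b]ᵀ = Aᵀf reads: 152·m + 22·b = -235;  22·m + 5·b = -27.
(Σd·d = 152, Σd = 22, Σ1 = 5, Σd·f = -235, Σf = -27.)
det = 152·5 − 22² = 276.
m = ((-235)·5 − 22·(-27))/276 = -581/276; b = (152·(-27) − 22·(-235))/276 = 533/138.

b = 3.862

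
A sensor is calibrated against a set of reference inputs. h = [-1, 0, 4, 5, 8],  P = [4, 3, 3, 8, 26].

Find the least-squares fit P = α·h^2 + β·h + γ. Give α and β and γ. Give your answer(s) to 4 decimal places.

α = 0.6325, β = -2.0620, γ = 1.9899

With design matrix A, AᵀA = [[4978, 700, 106]; [700, 106, 16]; [106, 16, 5]] and AᵀP = [1916, 256, 44]ᵀ.
Row-reducing yields α = 15394/24339, β = -50188/24339, γ = 16144/8113.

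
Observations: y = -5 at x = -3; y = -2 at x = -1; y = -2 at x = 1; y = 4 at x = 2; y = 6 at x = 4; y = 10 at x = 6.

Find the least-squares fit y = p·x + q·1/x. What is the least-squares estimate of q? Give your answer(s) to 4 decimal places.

AᵀA·[p, q]ᵀ = Aᵀy reads: 67·p + 6·q = 107;  6·p + (353/144)·q = 41/6.
(Σx·x = 67, Σx·1/x = 6, Σ1/x·1/x = 353/144, Σx·y = 107, Σ1/x·y = 41/6.)
det = 67·(353/144) − 6² = 18467/144.
p = (107·(353/144) − 6·(41/6))/(18467/144) = 31867/18467; q = (67·(41/6) − 6·107)/(18467/144) = -26520/18467.

q = -1.4361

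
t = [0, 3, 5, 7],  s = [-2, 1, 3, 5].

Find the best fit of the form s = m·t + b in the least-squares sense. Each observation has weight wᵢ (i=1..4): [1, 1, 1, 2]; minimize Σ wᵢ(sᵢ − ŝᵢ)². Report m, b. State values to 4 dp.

m = 1.0000, b = -2.0000

Normal-equation sums: Σwᵢ·t·t = 132, Σwᵢ·t = 22, Σwᵢ·1 = 5.
For MᵀWs: Σwᵢ·t·s = 88, Σwᵢ·s = 12.
Normal equations: [[132, 22]; [22, 5]]·[m, b]ᵀ = [88, 12]ᵀ.
Δ = 132·5 − 22² = 176.
m = (88·5 − 22·12)/176 = 1; b = (132·12 − 22·88)/176 = -2.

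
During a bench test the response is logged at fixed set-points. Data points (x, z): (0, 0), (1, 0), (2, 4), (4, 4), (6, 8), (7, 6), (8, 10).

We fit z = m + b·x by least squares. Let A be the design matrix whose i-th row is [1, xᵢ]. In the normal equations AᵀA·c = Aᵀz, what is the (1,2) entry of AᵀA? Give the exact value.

Row 1 ↔ basis 1, column 2 ↔ basis x, so (AᵀA)_{1,2} = Σᵢ x = (1)·(0) + (1)·(1) + (1)·(2) + (1)·(4) + (1)·(6) + (1)·(7) + (1)·(8) = 28.

28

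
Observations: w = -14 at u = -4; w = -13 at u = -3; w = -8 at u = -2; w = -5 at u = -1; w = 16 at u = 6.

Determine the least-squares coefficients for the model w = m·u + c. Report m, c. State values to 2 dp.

Entries of MᵀM: Σu·u = 66, Σu = -4, Σ1 = 5.
For Mᵀw: Σu·w = 212, Σw = -24.
MᵀM·[m, c]ᵀ = Mᵀw becomes [[66, -4]; [-4, 5]]·[m, c]ᵀ = [212, -24]ᵀ.
det = 66·5 − (-4)² = 314.
m = (212·5 − (-4)·(-24))/314 = 482/157; c = (66·(-24) − (-4)·212)/314 = -368/157.

m = 3.07, c = -2.34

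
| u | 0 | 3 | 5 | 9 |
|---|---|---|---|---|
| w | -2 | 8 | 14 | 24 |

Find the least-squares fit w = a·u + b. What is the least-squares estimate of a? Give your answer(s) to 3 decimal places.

AᵀA·[a, b]ᵀ = Aᵀw reads: 115·a + 17·b = 310;  17·a + 4·b = 44.
Δ = 115·4 − 17² = 171.
a = (310·4 − 17·44)/171 = 164/57; b = (115·44 − 17·310)/171 = -70/57.

a = 2.877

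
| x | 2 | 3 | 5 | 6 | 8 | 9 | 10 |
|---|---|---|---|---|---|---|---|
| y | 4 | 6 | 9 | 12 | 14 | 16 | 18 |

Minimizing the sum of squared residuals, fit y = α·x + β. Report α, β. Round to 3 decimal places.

α = 1.708, β = 0.792

Entries of MᵀM: Σx·x = 319, Σx = 43, Σ1 = 7.
Right-hand side: Σx·y = 579, Σy = 79.
So MᵀM·[α, β]ᵀ = Mᵀy: [[319, 43]; [43, 7]]·[α, β]ᵀ = [579, 79]ᵀ.
Eliminating β: 7·(row 1) − 43·(row 2) gives 384·α = 7·579 − 43·79 = 656, so α = 41/24.
Then β = (79 − 43·(41/24))/7 = 19/24.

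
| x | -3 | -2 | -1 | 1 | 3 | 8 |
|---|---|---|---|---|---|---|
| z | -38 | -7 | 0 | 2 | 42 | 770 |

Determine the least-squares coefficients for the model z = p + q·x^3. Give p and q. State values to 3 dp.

MᵀM·[p, q]ᵀ = Mᵀz reads: 6·p + 504·q = 769;  504·p + 263668·q = 396458.
Eliminating q: 263668·(row 1) − 504·(row 2) gives 1327992·p = 263668·769 − 504·396458 = 2945860, so p = 736465/331998.
Then q = (396458 − 504·(736465/331998))/263668 = 165931/110666.

p = 2.218, q = 1.499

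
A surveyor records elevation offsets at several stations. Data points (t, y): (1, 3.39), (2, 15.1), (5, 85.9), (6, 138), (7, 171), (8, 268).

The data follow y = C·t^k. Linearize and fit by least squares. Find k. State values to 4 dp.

With ln yᵢ as the transformed response and ln tᵢ as the regressor:
AᵀA = [[14.3918, 8.1197]; [8.1197, 6]], rhs = [39.5086, 24.0486]ᵀ  (here Σln t = 8.1197, Σ(ln t)² = 14.3918, Σln y = 24.0486, Σln t·ln y = 39.5086).
Solving (det = 20.4213): k = 2.04611, ln C = 1.23913.

k = 2.0461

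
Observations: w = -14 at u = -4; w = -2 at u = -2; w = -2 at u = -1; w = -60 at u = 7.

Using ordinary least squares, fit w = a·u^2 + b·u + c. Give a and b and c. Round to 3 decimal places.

a = -1.050, b = -1.062, c = -1.117

With design matrix X, XᵀX = [[2674, 270, 70]; [270, 70, 0]; [70, 0, 4]] and Xᵀw = [-3174, -358, -78]ᵀ.
Row-reducing yields a = -333/317, b = -1684/1585, c = -354/317.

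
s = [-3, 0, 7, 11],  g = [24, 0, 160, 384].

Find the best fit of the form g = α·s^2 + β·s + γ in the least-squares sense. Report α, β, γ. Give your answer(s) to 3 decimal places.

Compute the Gram sums: Σs^2·s^2 = 17123, Σs^2·s = 1647, Σs^2 = 179, Σs·s = 179, Σs = 15, Σ1 = 4.
Moment sums: Σs^2·g = 54520, Σs·g = 5272, Σg = 568.
Normal equations: [[17123, 1647, 179]; [1647, 179, 15]; [179, 15, 4]]·[α, β, γ]ᵀ = [54520, 5272, 568]ᵀ.
Solving the 3×3 system (Gaussian elimination) gives α = 5168/1699, β = 2408/1699, γ = 960/1699.

α = 3.042, β = 1.417, γ = 0.565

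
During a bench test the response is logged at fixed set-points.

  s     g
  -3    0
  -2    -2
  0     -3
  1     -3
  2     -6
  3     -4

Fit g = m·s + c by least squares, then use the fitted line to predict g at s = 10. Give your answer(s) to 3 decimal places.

MᵀM·[m, c]ᵀ = Mᵀg reads: 27·m + 1·c = -23;  1·m + 6·c = -18.
det = 27·6 − 1² = 161.
m = ((-23)·6 − 1·(-18))/161 = -120/161; c = (27·(-18) − 1·(-23))/161 = -463/161.
At s = 10: ĝ = (-120/161)·(10) + (-463/161)·(1) = -1663/161.

ĝ = -10.329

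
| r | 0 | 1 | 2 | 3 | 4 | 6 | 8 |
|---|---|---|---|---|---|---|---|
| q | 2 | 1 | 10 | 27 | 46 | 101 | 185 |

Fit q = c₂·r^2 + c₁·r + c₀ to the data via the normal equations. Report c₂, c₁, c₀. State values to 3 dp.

Forming XᵀX = [[5746, 828, 130]; [828, 130, 24]; [130, 24, 7]] and Xᵀq = [16496, 2372, 372]ᵀ gives XᵀX·[c₂, c₁, c₀]ᵀ = Xᵀq.
Row-reducing yields c₂ = 66944/22449, c₁ = -6810/7483, c₀ = 19804/22449.

c₂ = 2.982, c₁ = -0.910, c₀ = 0.882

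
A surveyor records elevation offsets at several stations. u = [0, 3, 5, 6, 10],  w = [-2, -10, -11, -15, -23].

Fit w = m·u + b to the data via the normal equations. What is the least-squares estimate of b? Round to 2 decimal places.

b = -2.37

Setting ∂/∂m … = 0 gives: 170·m + 24·b = -405;  24·m + 5·b = -61.
det = 170·5 − 24² = 274.
m = ((-405)·5 − 24·(-61))/274 = -561/274; b = (170·(-61) − 24·(-405))/274 = -325/137.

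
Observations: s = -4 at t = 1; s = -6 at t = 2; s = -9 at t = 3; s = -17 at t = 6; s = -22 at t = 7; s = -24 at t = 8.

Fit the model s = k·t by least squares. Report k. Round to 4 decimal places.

k = -3.0123

MᵀM·[k]ᵀ = Mᵀs reads: 163·k = -491.
(Σt·t = 163, Σt·s = -491.)
Hence k = -491 / 163 ≈ -3.01227.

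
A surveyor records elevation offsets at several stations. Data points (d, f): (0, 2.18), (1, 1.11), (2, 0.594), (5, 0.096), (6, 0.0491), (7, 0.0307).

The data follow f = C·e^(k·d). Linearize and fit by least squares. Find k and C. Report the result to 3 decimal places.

Linearized form: ln f = k·d + ln C. From the 6 transformed points,
Sums: Σd = 21.0000, Σ(d)² = 115.0000, Σln f = -8.4780, Σd·ln f = -55.1223.
Normal system: [[115.0000, 21.0000]; [21.0000, 6]]·[k, ln C]ᵀ = [-55.1223, -8.4780]ᵀ.
Solving (det = 249.0000): k = -0.61324, ln C = 0.73333, so C = exp(0.73333) = 2.08200.

k = -0.613, C = 2.082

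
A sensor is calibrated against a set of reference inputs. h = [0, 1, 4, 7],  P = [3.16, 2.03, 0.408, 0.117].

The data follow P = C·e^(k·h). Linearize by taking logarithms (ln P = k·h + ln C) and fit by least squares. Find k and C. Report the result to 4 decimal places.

k = -0.4782, C = 3.1230

Taking logs, ln P = k·h + ln C, so regress ln P on h.
XᵀX = [[66.0000, 12.0000]; [12.0000, 4]], rhs = [-17.8970, -1.1835]ᵀ  (here Σh = 12.0000, Σ(h)² = 66.0000, Σln P = -1.1835, Σh·ln P = -17.8970).
Solving (det = 120.0000): k = -0.47822, ln C = 1.13879, so C = exp(1.13879) = 3.12300.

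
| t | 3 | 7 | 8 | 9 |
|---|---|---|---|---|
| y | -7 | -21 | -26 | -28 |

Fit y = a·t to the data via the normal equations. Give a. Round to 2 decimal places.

Forming AᵀA = [[203]] and Aᵀy = [-628]ᵀ gives AᵀA·[a]ᵀ = Aᵀy.
a = (-628)/203 = -3.0936.

a = -3.09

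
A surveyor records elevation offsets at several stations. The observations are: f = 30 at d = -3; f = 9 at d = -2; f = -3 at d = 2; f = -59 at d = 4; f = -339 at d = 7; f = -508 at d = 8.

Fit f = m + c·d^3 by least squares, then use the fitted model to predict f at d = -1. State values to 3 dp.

f̂ = 4.417

Compute the Gram sums: Σ1 = 6, Σd^3 = 892, Σd^3·d^3 = 384746.
Moment sums: Σf = -870, Σd^3·f = -381055.
Determinant 6·384746 − 892² = 1512812.
m = ((-870)·384746 − 892·(-381055))/1512812 = 13330/3899; c = (6·(-381055) − 892·(-870))/1512812 = -7785/7798.
At d = -1: f̂ = (13330/3899)·(1) + (-7785/7798)·(-1) = 34445/7798.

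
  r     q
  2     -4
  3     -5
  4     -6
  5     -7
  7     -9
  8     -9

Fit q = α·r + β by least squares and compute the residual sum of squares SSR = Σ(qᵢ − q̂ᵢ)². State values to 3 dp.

SSR = 0.460

Forming MᵀM = [[167, 29]; [29, 6]] and Mᵀq = [-217, -40]ᵀ gives MᵀM·[α, β]ᵀ = Mᵀq.
Eliminating β: 6·(row 1) − 29·(row 2) gives 161·α = 6·(-217) − 29·(-40) = -142, so α = -142/161.
Then β = ((-40) − 29·(-142/161))/6 = -387/161.
Residuals: 27/161, 8/161, -11/161, -30/161, -68/161, 74/161; SSR = 74/161.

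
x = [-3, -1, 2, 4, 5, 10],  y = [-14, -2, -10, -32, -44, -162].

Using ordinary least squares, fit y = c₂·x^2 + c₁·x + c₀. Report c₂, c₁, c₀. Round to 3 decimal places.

c₂ = -1.503, c₁ = -0.927, c₀ = -2.545

Sums needed: Σx^2·x^2 = 10979, Σx^2·x = 1169, Σx^2 = 155, Σx·x = 155, Σx = 17, Σ1 = 6.
Moment sums: Σx^2·y = -17980, Σx·y = -1944, Σy = -264.
Inverting the 3×3 Gram matrix, [c₂, c₁, c₀]ᵀ = [-479069/318732, -295441/318732, -67598/26561]ᵀ.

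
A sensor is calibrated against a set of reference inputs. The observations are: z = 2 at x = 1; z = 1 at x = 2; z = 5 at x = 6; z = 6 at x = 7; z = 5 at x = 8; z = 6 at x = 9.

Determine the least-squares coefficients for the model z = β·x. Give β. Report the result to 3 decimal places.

Compute the Gram sums: Σx·x = 235.
And Σx·z = 170.
So AᵀA·[β]ᵀ = Aᵀz: [[235]]·[β]ᵀ = [170]ᵀ.
β = 170/235 = 0.723404.

β = 0.723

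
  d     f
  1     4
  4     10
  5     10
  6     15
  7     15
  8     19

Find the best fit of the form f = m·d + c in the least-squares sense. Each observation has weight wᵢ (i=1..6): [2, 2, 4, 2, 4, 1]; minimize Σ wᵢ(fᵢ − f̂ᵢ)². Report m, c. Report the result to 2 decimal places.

m = 1.98, c = 1.50

Sums needed: Σwᵢ·d·d = 466, Σwᵢ·d = 78, Σwᵢ·1 = 15.
For XᵀWf: Σwᵢ·d·f = 1040, Σwᵢ·f = 177.
So XᵀWX·[m, c]ᵀ = XᵀWf: [[466, 78]; [78, 15]]·[m, c]ᵀ = [1040, 177]ᵀ.
Eliminating c: 15·(row 1) − 78·(row 2) gives 906·m = 15·1040 − 78·177 = 1794, so m = 299/151.
Then c = (177 − 78·(299/151))/15 = 227/151.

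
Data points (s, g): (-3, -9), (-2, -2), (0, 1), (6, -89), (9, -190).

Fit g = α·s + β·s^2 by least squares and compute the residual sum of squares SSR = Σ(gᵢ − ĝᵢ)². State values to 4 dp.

Entries of AᵀA: Σs·s = 130, Σs·s^2 = 910, Σs^2·s^2 = 7954.
For Aᵀg: Σs·g = -2213, Σs^2·g = -18683.
AᵀA·[α, β]ᵀ = Aᵀg becomes [[130, 910]; [910, 7954]]·[α, β]ᵀ = [-2213, -18683]ᵀ.
Eliminating β: 7954·(row 1) − 910·(row 2) gives 205920·α = 7954·(-2213) − 910·(-18683) = -600672, so α = -6257/2145.
Then β = ((-18683) − 910·(-6257/2145))/7954 = -133/66.
Residuals: 551/1430, 162/715, 1, 749/715, -743/1430; SSR = 3671/1430.

SSR = 2.5671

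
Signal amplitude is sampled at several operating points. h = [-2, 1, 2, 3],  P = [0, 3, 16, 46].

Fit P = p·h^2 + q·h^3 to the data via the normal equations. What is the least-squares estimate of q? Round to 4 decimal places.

Sums needed: Σh^2·h^2 = 114, Σh^2·h^3 = 244, Σh^3·h^3 = 858.
And Σh^2·P = 481, Σh^3·P = 1373.
Δ = 114·858 − 244² = 38276.
p = (481·858 − 244·1373)/38276 = 5549/2734; q = (114·1373 − 244·481)/38276 = 2797/2734.

q = 1.0230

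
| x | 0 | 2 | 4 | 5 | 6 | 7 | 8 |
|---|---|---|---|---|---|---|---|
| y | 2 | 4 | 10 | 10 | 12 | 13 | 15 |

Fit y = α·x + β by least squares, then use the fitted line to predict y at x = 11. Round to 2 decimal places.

Sums needed: Σx·x = 194, Σx = 32, Σ1 = 7.
And Σx·y = 381, Σy = 66.
Normal equations: [[194, 32]; [32, 7]]·[α, β]ᵀ = [381, 66]ᵀ.
Determinant 194·7 − 32² = 334.
α = (381·7 − 32·66)/334 = 555/334; β = (194·66 − 32·381)/334 = 306/167.
At x = 11: ŷ = (555/334)·(11) + (306/167)·(1) = 6717/334.

ŷ = 20.11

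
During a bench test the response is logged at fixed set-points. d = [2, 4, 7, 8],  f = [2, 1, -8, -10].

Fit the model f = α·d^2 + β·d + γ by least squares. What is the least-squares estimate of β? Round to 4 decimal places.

Entries of AᵀA: Σd^2·d^2 = 6769, Σd^2·d = 927, Σd^2 = 133, Σd·d = 133, Σd = 21, Σ1 = 4.
And Σd^2·f = -1008, Σd·f = -128, Σf = -15.
Normal equations: [[6769, 927, 133]; [927, 133, 21]; [133, 21, 4]]·[α, β, γ]ᵀ = [-1008, -128, -15]ᵀ.
Solving the 3×3 system (Gaussian elimination) gives α = -71/236, β = 203/236, γ = 205/118.

β = 0.8602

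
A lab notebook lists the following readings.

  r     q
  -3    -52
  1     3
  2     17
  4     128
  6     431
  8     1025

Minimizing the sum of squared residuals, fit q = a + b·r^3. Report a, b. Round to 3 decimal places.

The normal system MᵀM·[a, b]ᵀ = Mᵀq is [[6, 774]; [774, 313690]]·[a, b]ᵀ = [1552, 627631]ᵀ.
Determinant 6·313690 − 774² = 1283064.
a = (1552·313690 − 774·627631)/1283064 = 530243/641532; b = (6·627631 − 774·1552)/1283064 = 427423/213844.

a = 0.827, b = 1.999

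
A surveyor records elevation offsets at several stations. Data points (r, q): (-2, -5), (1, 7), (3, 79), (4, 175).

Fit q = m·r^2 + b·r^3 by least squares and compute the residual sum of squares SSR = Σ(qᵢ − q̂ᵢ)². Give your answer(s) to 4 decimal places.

SSR = 5.7939

Setting ∂/∂m … = 0 gives: 354·m + 1236·b = 3498;  1236·m + 4890·b = 13380.
Determinant 354·4890 − 1236² = 203364.
m = (3498·4890 − 1236·13380)/203364 = 5255/1883; b = (354·13380 − 1236·3498)/203364 = 3824/1883.
Residuals: 157/1883, 586/269, -1786/1883, 709/1883; SSR = 10910/1883.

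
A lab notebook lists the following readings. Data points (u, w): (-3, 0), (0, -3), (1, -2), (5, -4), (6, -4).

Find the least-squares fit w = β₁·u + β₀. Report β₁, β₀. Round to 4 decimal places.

β₁ = -0.4124, β₀ = -1.8577

Compute the Gram sums: Σu·u = 71, Σu = 9, Σ1 = 5.
And Σu·w = -46, Σw = -13.
So AᵀA·[β₁, β₀]ᵀ = Aᵀw: [[71, 9]; [9, 5]]·[β₁, β₀]ᵀ = [-46, -13]ᵀ.
Δ = 71·5 − 9² = 274.
β₁ = ((-46)·5 − 9·(-13))/274 = -113/274; β₀ = (71·(-13) − 9·(-46))/274 = -509/274.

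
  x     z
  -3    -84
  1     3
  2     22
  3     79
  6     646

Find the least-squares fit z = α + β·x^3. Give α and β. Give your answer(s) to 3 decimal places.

α = -1.781, β = 3.000

From the data, Σ1 = 5, Σx^3 = 225, Σx^3·x^3 = 48179.
Right-hand side: Σz = 666, Σx^3·z = 144116.
AᵀA·[α, β]ᵀ = Aᵀz becomes [[5, 225]; [225, 48179]]·[α, β]ᵀ = [666, 144116]ᵀ.
Δ = 5·48179 − 225² = 190270.
α = (666·48179 − 225·144116)/190270 = -169443/95135; β = (5·144116 − 225·666)/190270 = 57073/19027.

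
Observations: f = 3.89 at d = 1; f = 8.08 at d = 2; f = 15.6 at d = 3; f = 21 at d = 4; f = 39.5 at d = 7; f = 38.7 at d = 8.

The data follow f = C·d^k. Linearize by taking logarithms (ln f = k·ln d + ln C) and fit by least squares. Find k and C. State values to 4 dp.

Taking logs, ln f = k·ln d + ln C, so regress ln f on ln d.
AᵀA = [[11.7199, 7.2034]; [7.2034, 6]], rhs = [23.4429, 16.5717]ᵀ  (here Σln d = 7.2034, Σ(ln d)² = 11.7199, Σln f = 16.5717, Σln d·ln f = 23.4429).
Solving (det = 18.4301): k = 1.15488, ln C = 1.37545, so C = exp(1.37545) = 3.95685.

k = 1.1549, C = 3.9569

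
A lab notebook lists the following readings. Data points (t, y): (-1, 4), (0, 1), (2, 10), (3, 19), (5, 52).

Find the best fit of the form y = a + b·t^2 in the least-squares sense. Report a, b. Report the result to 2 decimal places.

The normal equations are: 5·a + 39·b = 86;  39·a + 723·b = 1515.
(Σ1 = 5, Σt^2 = 39, Σt^2·t^2 = 723, Σy = 86, Σt^2·y = 1515.)
det = 5·723 − 39² = 2094.
a = (86·723 − 39·1515)/2094 = 1031/698; b = (5·1515 − 39·86)/2094 = 1407/698.

a = 1.48, b = 2.02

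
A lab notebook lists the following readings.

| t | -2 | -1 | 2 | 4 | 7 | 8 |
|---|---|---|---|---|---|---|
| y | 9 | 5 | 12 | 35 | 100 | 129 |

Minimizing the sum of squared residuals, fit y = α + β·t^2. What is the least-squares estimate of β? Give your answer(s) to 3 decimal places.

β = 1.975

With design matrix A, AᵀA = [[6, 138]; [138, 6786]] and Aᵀy = [290, 13805]ᵀ.
Determinant 6·6786 − 138² = 21672.
α = (290·6786 − 138·13805)/21672 = 10475/3612; β = (6·13805 − 138·290)/21672 = 7135/3612.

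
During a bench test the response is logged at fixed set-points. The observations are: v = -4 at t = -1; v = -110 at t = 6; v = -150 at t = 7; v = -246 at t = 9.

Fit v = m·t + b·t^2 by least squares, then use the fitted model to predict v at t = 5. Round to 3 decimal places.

Entries of XᵀX: Σt·t = 167, Σt·t^2 = 1287, Σt^2·t^2 = 10259.
And Σt·v = -3920, Σt^2·v = -31240.
Eliminating b: 10259·(row 1) − 1287·(row 2) gives 56884·m = 10259·(-3920) − 1287·(-31240) = -9400, so m = -2350/14221.
Then b = ((-31240) − 1287·(-2350/14221))/10259 = -43010/14221.
At t = 5: v̂ = (-2350/14221)·(5) + (-43010/14221)·(25) = -1087000/14221.

v̂ = -76.436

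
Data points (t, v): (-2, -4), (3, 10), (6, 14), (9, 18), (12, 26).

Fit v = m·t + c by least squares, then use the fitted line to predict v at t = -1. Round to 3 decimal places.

XᵀX·[m, c]ᵀ = Xᵀv reads: 274·m + 28·c = 596;  28·m + 5·c = 64.
Eliminating c: 5·(row 1) − 28·(row 2) gives 586·m = 5·596 − 28·64 = 1188, so m = 594/293.
Then c = (64 − 28·(594/293))/5 = 424/293.
At t = -1: v̂ = (594/293)·(-1) + (424/293)·(1) = -170/293.

v̂ = -0.580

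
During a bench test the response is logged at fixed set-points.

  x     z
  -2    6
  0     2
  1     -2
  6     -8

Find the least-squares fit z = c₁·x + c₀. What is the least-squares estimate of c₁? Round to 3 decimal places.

The normal equations are: 41·c₁ + 5·c₀ = -62;  5·c₁ + 4·c₀ = -2.
Δ = 41·4 − 5² = 139.
c₁ = ((-62)·4 − 5·(-2))/139 = -238/139; c₀ = (41·(-2) − 5·(-62))/139 = 228/139.

c₁ = -1.712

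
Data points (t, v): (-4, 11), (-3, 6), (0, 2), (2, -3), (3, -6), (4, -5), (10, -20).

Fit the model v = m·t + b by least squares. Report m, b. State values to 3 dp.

Forming MᵀM = [[154, 12]; [12, 7]] and Mᵀv = [-306, -15]ᵀ gives MᵀM·[m, b]ᵀ = Mᵀv.
Δ = 154·7 − 12² = 934.
m = ((-306)·7 − 12·(-15))/934 = -981/467; b = (154·(-15) − 12·(-306))/934 = 681/467.

m = -2.101, b = 1.458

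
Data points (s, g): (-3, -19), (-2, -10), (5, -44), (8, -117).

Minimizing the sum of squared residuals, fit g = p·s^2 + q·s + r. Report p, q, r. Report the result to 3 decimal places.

p = -1.917, q = 0.744, r = -0.102

Forming MᵀM = [[4818, 602, 102]; [602, 102, 8]; [102, 8, 4]] and Mᵀg = [-8799, -1079, -190]ᵀ gives MᵀM·[p, q, r]ᵀ = Mᵀg.
Solving the 3×3 system (Gaussian elimination) gives p = -30921/16129, q = 24009/32258, r = -13/127.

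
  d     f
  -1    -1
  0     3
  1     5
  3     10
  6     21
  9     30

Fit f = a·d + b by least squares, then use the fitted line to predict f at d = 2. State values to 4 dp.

f̂ = 8.2523

Normal-equation sums: Σd·d = 128, Σd = 18, Σ1 = 6.
For Xᵀf: Σd·f = 432, Σf = 68.
Δ = 128·6 − 18² = 444.
a = (432·6 − 18·68)/444 = 114/37; b = (128·68 − 18·432)/444 = 232/111.
At d = 2: f̂ = (114/37)·(2) + (232/111)·(1) = 916/111.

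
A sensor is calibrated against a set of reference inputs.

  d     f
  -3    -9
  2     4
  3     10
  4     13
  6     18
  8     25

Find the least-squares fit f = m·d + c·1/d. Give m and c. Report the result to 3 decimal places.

m = 3.185, c = -2.427

Normal-equation sums: Σd·d = 138, Σd·1/d = 6, Σ1/d·1/d = 37/64.
Moment sums: Σd·f = 425, Σ1/d·f = 425/24.
det = 138·(37/64) − 6² = 1401/32.
m = (425·(37/64) − 6·(425/24))/(1401/32) = 2975/934; c = (138·(425/24) − 6·425)/(1401/32) = -3400/1401.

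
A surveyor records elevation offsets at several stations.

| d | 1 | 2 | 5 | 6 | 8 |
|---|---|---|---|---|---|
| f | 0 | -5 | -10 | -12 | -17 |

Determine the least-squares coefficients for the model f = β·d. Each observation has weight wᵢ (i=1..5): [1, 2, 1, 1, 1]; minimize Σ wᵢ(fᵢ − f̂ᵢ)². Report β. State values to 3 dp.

β = -2.075

From the data, Σwᵢ·d·d = 134.
Moment sums: Σwᵢ·d·f = -278.
AᵀWA·[β]ᵀ = AᵀWf becomes [[134]]·[β]ᵀ = [-278]ᵀ.
Hence β = -278 / 134 ≈ -2.07463.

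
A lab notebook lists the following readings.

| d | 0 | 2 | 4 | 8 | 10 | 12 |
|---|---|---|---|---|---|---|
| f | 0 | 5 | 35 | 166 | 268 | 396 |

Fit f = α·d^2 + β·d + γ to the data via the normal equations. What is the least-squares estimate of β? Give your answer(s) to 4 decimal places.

Compute the Gram sums: Σd^2·d^2 = 35104, Σd^2·d = 3312, Σd^2 = 328, Σd·d = 328, Σd = 36, Σ1 = 6.
For Aᵀf: Σd^2·f = 95028, Σd·f = 8910, Σf = 870.
Normal equations: [[35104, 3312, 328]; [3312, 328, 36]; [328, 36, 6]]·[α, β, γ]ᵀ = [95028, 8910, 870]ᵀ.
Row-reducing yields α = 2391/784, β = -1431/392, γ = 9/49.

β = -3.6505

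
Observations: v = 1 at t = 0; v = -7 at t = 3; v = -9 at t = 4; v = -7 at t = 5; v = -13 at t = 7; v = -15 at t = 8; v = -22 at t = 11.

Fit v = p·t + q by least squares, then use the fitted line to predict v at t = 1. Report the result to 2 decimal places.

v̂ = -1.50

AᵀA·[p, q]ᵀ = Aᵀv reads: 284·p + 38·q = -545;  38·p + 7·q = -72.
(Σt·t = 284, Σt = 38, Σ1 = 7, Σt·v = -545, Σv = -72.)
det = 284·7 − 38² = 544.
p = ((-545)·7 − 38·(-72))/544 = -1079/544; q = (284·(-72) − 38·(-545))/544 = 131/272.
At t = 1: v̂ = (-1079/544)·(1) + (131/272)·(1) = -817/544.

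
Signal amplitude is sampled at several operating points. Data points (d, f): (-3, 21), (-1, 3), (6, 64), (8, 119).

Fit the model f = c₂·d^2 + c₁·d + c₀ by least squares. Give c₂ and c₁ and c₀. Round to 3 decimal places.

c₂ = 2.028, c₁ = -1.286, c₀ = -0.799

Entries of MᵀM: Σd^2·d^2 = 5474, Σd^2·d = 700, Σd^2 = 110, Σd·d = 110, Σd = 10, Σ1 = 4.
And Σd^2·f = 10112, Σd·f = 1270, Σf = 207.
MᵀM·[c₂, c₁, c₀]ᵀ = Mᵀf becomes [[5474, 700, 110]; [700, 110, 10]; [110, 10, 4]]·[c₂, c₁, c₀]ᵀ = [10112, 1270, 207]ᵀ.
Row-reducing yields c₂ = 73/36, c₁ = -787/612, c₀ = -163/204.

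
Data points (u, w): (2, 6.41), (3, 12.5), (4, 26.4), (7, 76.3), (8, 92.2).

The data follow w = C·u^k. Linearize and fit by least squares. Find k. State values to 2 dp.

With ln wᵢ as the transformed response and ln uᵢ as the regressor:
Σln u = 7.2034, Σ(ln u)² = 11.7199, Σln w = 16.5156, Σln u·ln w = 26.4426.
Equations: 11.7199·k + 7.2034·ln C = 26.4426;  7.2034·k + 5·ln C = 16.5156.
Δ = 11.7199·5 − (7.2034)² = 6.7102; k = (26.4426·5 − 7.2034·16.5156)/6.7102 = 1.97379, ln C = (11.7199·16.5156 − 7.2034·26.4426)/6.7102 = 0.45952.

k = 1.97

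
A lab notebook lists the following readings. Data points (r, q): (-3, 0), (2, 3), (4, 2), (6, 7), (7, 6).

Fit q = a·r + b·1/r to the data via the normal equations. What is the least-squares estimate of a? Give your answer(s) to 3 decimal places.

a = 0.907

The normal system AᵀA·[a, b]ᵀ = Aᵀq is [[114, 5]; [5, 3329/7056]]·[a, b]ᵀ = [98, 169/42]ᵀ.
Eliminating b: (3329/7056)·(row 1) − 5·(row 2) gives (33851/1176)·a = (3329/7056)·98 − 5·(169/42) = 13163/504, so a = 92141/101553.
Then b = ((169/42) − 5·(92141/101553))/(3329/7056) = -36792/33851.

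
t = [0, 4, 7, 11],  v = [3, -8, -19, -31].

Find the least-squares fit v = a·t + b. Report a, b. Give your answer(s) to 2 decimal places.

a = -3.13, b = 3.47

Sums needed: Σt·t = 186, Σt = 22, Σ1 = 4.
For Mᵀv: Σt·v = -506, Σv = -55.
Δ = 186·4 − 22² = 260.
a = ((-506)·4 − 22·(-55))/260 = -407/130; b = (186·(-55) − 22·(-506))/260 = 451/130.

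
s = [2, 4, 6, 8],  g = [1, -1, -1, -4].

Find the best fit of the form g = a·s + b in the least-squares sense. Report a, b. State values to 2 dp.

From the data, Σs·s = 120, Σs = 20, Σ1 = 4.
Right-hand side: Σs·g = -40, Σg = -5.
Determinant 120·4 − 20² = 80.
a = ((-40)·4 − 20·(-5))/80 = -3/4; b = (120·(-5) − 20·(-40))/80 = 5/2.

a = -0.75, b = 2.50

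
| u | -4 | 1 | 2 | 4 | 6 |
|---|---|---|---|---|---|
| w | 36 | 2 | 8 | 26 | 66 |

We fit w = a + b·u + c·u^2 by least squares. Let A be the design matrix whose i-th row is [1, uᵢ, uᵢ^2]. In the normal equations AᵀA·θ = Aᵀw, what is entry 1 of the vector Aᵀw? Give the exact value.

138

Entry 1 ↔ basis 1, so (Aᵀw)_{1} = Σᵢ wᵢ = (1)·(36) + (1)·(2) + (1)·(8) + (1)·(26) + (1)·(66) = 138.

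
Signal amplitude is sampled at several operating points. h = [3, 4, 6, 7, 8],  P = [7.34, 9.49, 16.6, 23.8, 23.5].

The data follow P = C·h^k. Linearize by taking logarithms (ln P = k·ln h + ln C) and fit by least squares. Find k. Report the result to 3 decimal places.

Taking logs, ln P = k·ln h + ln C, so regress ln P on ln h.
XᵀX = [[14.4498, 8.3020]; [8.3020, 5]], rhs = [23.0759, 13.3797]ᵀ  (here Σln h = 8.3020, Σ(ln h)² = 14.4498, Σln P = 13.3797, Σln h·ln P = 23.0759).
Slope k = (n·Σln h·ln P − Σln h·Σln P)/(n·Σ(ln h)² − (Σln h)²) = (5·23.0759 − 8.3020·13.3797)/3.3255 = 1.29340; ln C = (Σln P − k·Σln h)/n = 0.52837.

k = 1.293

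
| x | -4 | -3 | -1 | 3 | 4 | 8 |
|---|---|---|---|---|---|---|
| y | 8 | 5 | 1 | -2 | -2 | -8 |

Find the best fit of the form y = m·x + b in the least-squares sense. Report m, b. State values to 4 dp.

Forming AᵀA = [[115, 7]; [7, 6]] and Aᵀy = [-126, 2]ᵀ gives AᵀA·[m, b]ᵀ = Aᵀy.
Eliminating b: 6·(row 1) − 7·(row 2) gives 641·m = 6·(-126) − 7·2 = -770, so m = -770/641.
Then b = (2 − 7·(-770/641))/6 = 1112/641.

m = -1.2012, b = 1.7348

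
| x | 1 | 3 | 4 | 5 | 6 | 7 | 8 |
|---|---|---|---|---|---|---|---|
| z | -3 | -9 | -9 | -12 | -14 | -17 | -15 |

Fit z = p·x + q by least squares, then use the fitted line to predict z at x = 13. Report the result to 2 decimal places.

ẑ = -26.54

Entries of AᵀA: Σx·x = 200, Σx = 34, Σ1 = 7.
And Σx·z = -449, Σz = -79.
Normal equations: [[200, 34]; [34, 7]]·[p, q]ᵀ = [-449, -79]ᵀ.
det = 200·7 − 34² = 244.
p = ((-449)·7 − 34·(-79))/244 = -457/244; q = (200·(-79) − 34·(-449))/244 = -267/122.
At x = 13: ẑ = (-457/244)·(13) + (-267/122)·(1) = -6475/244.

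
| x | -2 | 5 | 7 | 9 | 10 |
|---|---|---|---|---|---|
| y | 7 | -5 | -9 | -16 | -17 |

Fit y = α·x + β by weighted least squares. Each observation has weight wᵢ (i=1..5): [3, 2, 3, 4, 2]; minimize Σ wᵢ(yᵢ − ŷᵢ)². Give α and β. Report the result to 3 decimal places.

α = -2.033, β = 3.619

Entries of MᵀWM: Σwᵢ·x·x = 733, Σwᵢ·x = 81, Σwᵢ·1 = 14.
And Σwᵢ·x·y = -1197, Σwᵢ·y = -114.
Normal equations: [[733, 81]; [81, 14]]·[α, β]ᵀ = [-1197, -114]ᵀ.
det = 733·14 − 81² = 3701.
α = ((-1197)·14 − 81·(-114))/3701 = -7524/3701; β = (733·(-114) − 81·(-1197))/3701 = 13395/3701.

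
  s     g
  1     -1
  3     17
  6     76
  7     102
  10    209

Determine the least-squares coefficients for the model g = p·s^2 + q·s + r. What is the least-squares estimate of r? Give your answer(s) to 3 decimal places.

r = -4.268

Entries of XᵀX: Σs^2·s^2 = 13779, Σs^2·s = 1587, Σs^2 = 195, Σs·s = 195, Σs = 27, Σ1 = 5.
And Σs^2·g = 28786, Σs·g = 3310, Σg = 403.
Inverting the 3×3 Gram matrix, [p, q, r]ᵀ = [3911/1938, 1106/969, -2757/646]ᵀ.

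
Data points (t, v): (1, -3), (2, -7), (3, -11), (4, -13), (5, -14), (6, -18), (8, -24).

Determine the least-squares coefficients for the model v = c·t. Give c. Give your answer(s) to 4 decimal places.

Forming MᵀM = [[155]] and Mᵀv = [-472]ᵀ gives MᵀM·[c]ᵀ = Mᵀv.
c = (-472)/155 = -3.04516.

c = -3.0452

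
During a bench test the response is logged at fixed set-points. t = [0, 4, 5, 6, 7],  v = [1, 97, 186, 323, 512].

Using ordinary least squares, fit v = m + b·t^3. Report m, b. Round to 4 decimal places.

m = 0.9519, b = 1.4896

MᵀM·[m, b]ᵀ = Mᵀv reads: 5·m + 748·b = 1119;  748·m + 184026·b = 274842.
Δ = 5·184026 − 748² = 360626.
m = (1119·184026 − 748·274842)/360626 = 171639/180313; b = (5·274842 − 748·1119)/360626 = 268599/180313.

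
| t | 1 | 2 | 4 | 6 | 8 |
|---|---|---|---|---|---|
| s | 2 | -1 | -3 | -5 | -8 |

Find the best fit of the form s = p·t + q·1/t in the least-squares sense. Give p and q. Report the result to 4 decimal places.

p = -0.9946, q = 2.8686

Forming AᵀA = [[121, 5]; [5, 781/576]] and Aᵀs = [-106, -13/12]ᵀ gives AᵀA·[p, q]ᵀ = Aᵀs.
Determinant 121·(781/576) − 5² = 80101/576.
p = ((-106)·(781/576) − 5·(-13/12))/(80101/576) = -79666/80101; q = (121·(-13/12) − 5·(-106))/(80101/576) = 229776/80101.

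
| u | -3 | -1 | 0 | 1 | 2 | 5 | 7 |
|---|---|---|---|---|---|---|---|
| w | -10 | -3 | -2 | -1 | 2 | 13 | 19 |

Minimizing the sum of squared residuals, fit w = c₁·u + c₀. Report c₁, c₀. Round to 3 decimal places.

c₁ = 2.869, c₀ = -1.936

Forming XᵀX = [[89, 11]; [11, 7]] and Xᵀw = [234, 18]ᵀ gives XᵀX·[c₁, c₀]ᵀ = Xᵀw.
Eliminating c₀: 7·(row 1) − 11·(row 2) gives 502·c₁ = 7·234 − 11·18 = 1440, so c₁ = 720/251.
Then c₀ = (18 − 11·(720/251))/7 = -486/251.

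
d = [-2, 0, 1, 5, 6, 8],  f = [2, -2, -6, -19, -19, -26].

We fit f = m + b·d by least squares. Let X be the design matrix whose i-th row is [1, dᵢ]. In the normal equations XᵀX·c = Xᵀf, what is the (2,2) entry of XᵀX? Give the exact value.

130

Row 2 ↔ basis d, column 2 ↔ basis d, so (XᵀX)_{2,2} = Σᵢ (d)·(d) = (-2)·(-2) + (0)·(0) + (1)·(1) + (5)·(5) + (6)·(6) + (8)·(8) = 130.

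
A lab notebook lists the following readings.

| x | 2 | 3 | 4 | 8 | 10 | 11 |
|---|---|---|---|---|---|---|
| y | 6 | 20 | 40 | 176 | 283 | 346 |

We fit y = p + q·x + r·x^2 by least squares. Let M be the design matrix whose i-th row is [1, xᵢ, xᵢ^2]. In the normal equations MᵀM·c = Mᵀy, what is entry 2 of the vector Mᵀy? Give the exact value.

8276

Entry 2 ↔ basis x, so (Mᵀy)_{2} = Σᵢ (x)·yᵢ = (2)·(6) + (3)·(20) + (4)·(40) + (8)·(176) + (10)·(283) + (11)·(346) = 8276.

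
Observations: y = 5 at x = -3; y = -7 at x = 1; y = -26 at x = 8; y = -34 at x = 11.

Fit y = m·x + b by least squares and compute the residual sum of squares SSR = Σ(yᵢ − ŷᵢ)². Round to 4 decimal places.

SSR = 0.4766

MᵀM·[m, b]ᵀ = Mᵀy reads: 195·m + 17·b = -604;  17·m + 4·b = -62.
Eliminating b: 4·(row 1) − 17·(row 2) gives 491·m = 4·(-604) − 17·(-62) = -1362, so m = -1362/491.
Then b = ((-62) − 17·(-1362/491))/4 = -1822/491.
Residuals: 191/491, -253/491, -48/491, 110/491; SSR = 234/491.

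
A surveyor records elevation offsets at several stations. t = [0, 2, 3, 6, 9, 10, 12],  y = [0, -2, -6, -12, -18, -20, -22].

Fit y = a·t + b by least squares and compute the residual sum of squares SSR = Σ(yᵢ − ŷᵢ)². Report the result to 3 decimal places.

Compute the Gram sums: Σt·t = 374, Σt = 42, Σ1 = 7.
And Σt·y = -720, Σy = -80.
Normal equations: [[374, 42]; [42, 7]]·[a, b]ᵀ = [-720, -80]ᵀ.
Determinant 374·7 − 42² = 854.
a = ((-720)·7 − 42·(-80))/854 = -120/61; b = (374·(-80) − 42·(-720))/854 = 160/427.
Residuals: -160/427, 666/427, -202/427, -4/7, -286/427, -300/427, 526/427; SSR = 2384/427.

SSR = 5.583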